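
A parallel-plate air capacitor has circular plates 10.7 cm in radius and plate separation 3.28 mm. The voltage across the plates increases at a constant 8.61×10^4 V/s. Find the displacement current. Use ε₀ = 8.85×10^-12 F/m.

The displacement current equals the charging current C dV/dt. With C = ε₀A/d = (8.85×10^-12)(0.03597)/(3.28×10^-3) = 9.705×10^-11 F, I_d = (9.705×10^-11)(8.61×10^4) = 8.36×10^-6 A.

8.36×10^-6 A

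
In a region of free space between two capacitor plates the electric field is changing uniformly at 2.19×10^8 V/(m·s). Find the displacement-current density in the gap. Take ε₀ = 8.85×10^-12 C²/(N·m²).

The displacement-current density is ε₀ ∂E/∂t = (8.85×10^-12)(2.19×10^8) = 1.94×10^-3 A/m².

1.94×10^-3 A/m²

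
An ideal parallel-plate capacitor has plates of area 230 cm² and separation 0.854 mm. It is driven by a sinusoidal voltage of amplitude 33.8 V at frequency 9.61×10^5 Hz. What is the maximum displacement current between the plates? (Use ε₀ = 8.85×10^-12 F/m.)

0.0486 A

(dE/dt)_max = V₀ω/d = 2.390×10^11 V/(m·s); ω = 2πf = 6.038×10^6 rad/s.
I_d,max = ε₀ A (dE/dt)_max = (8.85×10^-12)(0.0230)(2.390×10^11) = 0.0486 A.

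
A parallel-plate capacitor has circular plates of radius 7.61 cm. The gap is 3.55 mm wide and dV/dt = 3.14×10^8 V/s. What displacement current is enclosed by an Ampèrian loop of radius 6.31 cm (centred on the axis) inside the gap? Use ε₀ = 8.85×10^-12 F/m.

With E = V/d, dE/dt = 8.845×10^10 V/(m·s) and πR² = 0.01819 m², giving I_d = ε₀ πR² dE/dt = 0.01424 A.
Through an area πr² the displacement current is I_d·(πr²/πR²) = I_d (r/R)² = 9.79×10^-3 A.

9.79×10^-3 A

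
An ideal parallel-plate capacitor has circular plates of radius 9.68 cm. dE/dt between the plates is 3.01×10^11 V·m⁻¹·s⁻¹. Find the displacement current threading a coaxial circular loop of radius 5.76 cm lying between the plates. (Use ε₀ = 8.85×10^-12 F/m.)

0.0278 A

Total displacement current: I_d = ε₀(πR²)(dE/dt) = (8.85×10^-12)(0.02944)(3.01×10^11) = 0.07842 A.
The field is uniform, so I_d,enc = I_d (r/R)² = (0.07842)(5.76/9.68)² = 0.0278 A.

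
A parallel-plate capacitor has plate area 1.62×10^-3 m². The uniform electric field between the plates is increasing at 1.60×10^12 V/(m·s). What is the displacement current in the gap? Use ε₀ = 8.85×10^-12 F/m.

The displacement current is ε₀ times dΦ_E/dt = ε₀ A dE/dt = (8.85×10^-12)(1.62×10^-3)(1.60×10^12) = 0.0229 A.

0.0229 A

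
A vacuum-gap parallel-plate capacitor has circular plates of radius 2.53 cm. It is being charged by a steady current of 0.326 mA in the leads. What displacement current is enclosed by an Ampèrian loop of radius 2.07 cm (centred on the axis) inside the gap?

By continuity the displacement current in the gap matches the conduction current: I_d = 3.26×10^-4 A.
Through an area πr² the displacement current is I_d·(πr²/πR²) = I_d (r/R)² = 2.18×10^-4 A.

2.18×10^-4 A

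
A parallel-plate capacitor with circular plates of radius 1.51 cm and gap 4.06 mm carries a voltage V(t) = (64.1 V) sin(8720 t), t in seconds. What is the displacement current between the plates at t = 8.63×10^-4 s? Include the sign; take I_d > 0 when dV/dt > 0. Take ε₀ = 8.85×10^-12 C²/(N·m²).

2.82×10^-7 A

C = ε₀A/d = (8.85×10^-12)(7.163×10^-4)/(4.06×10^-3) = 1.561×10^-12 F. dV/dt = V₀ω·cos(ωt); at ωt = 7.52536 rad this factor is 0.3227.
I_d = C dV/dt = (1.561×10^-12)(64.1)(8720)(0.3227) = 2.82×10^-7 A.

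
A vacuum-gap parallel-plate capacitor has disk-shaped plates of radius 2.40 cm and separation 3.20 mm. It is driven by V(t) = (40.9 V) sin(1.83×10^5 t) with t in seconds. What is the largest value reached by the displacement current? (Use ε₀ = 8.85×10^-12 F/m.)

3.75×10^-5 A

The displacement current equals the conduction current C dV/dt, which peaks at C V₀ ω.
With C = ε₀A/d = (8.85×10^-12)(1.810×10^-3)/(3.20×10^-3) = 5.006×10^-12 F and ω = 1.83×10^5 rad/s, I_d,max = (5.006×10^-12)(40.9)(1.83×10^5) = 3.75×10^-5 A.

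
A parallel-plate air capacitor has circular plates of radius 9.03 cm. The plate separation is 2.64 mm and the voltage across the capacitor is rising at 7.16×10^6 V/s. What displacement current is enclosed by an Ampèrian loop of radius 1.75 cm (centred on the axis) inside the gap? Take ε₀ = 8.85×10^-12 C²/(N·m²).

With E = V/d, dE/dt = 2.712×10^9 V/(m·s) and πR² = 0.02562 m², giving I_d = ε₀ πR² dE/dt = 6.149×10^-4 A.
Through an area πr² the displacement current is I_d·(πr²/πR²) = I_d (r/R)² = 2.31×10^-5 A.

2.31×10^-5 A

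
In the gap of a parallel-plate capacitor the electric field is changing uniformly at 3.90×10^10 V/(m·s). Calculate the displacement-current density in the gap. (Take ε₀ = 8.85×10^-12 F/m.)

0.345 A/m²

J_d = ε₀ dE/dt = (8.85×10^-12)(3.90×10^10) = 0.345 A/m².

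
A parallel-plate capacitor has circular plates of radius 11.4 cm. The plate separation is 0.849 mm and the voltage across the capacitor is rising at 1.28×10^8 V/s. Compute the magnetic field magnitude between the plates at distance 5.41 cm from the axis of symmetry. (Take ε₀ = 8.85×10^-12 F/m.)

4.54×10^-8 T

I_d = C dV/dt with C = ε₀πR²/d = 4.256×10^-10 F, so I_d = (4.256×10^-10)(1.28×10^8) = 0.05448 A.
∮B·dl = μ₀ I_d,enc with I_d,enc = I_d r²/R² = 0.01227 A; so B = μ₀ I_d,enc/(2πr) = 4.54×10^-8 T.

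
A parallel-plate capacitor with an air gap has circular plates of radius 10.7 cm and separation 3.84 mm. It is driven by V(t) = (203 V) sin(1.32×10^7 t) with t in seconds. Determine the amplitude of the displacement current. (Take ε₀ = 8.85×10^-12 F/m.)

(dE/dt)_max = V₀ω/d = 6.978×10^11 V/(m·s); ω = 1.32×10^7 rad/s.
I_d,max = ε₀ A (dE/dt)_max = (8.85×10^-12)(0.03597)(6.978×10^11) = 0.222 A.

0.222 A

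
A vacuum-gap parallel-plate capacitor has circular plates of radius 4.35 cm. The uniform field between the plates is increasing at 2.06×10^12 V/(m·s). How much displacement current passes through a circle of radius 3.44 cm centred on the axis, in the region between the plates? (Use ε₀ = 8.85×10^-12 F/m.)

0.0678 A

I_d = ε₀ dΦ_E/dt = ε₀ πR² (dE/dt) = (8.85×10^-12)(5.945×10^-3)(2.06×10^12) = 0.1084 A through the full plate area.
Through an area πr² the displacement current is I_d·(πr²/πR²) = I_d (r/R)² = 0.0678 A.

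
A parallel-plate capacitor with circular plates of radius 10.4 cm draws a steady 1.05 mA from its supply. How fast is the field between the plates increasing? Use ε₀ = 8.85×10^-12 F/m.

By continuity, I_d in the gap equals the 1.05 mA flowing in the wire.
Then dE/dt = I_d/(ε₀A) = 3.49×10^9 V/(m·s).

3.49×10^9 V/(m·s)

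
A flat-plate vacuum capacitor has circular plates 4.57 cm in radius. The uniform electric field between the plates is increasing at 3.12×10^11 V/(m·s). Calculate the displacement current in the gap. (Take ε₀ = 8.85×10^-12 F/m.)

0.0181 A

The displacement current is ε₀ times dΦ_E/dt = ε₀ A dE/dt = (8.85×10^-12)(6.561×10^-3)(3.12×10^11) = 0.0181 A.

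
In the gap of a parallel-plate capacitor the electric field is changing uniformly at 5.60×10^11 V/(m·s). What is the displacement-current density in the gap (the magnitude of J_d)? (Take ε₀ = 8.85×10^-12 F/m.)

4.96 A/m²

J_d = ε₀ dE/dt = (8.85×10^-12)(5.60×10^11) = 4.96 A/m².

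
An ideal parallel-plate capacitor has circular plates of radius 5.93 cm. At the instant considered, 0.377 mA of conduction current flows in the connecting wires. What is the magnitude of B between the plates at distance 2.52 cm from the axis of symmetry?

5.40×10^-10 T

Between the plates the displacement current equals the wire current: I_d = 0.377 mA = 3.77×10^-4 A.
For r < R the Ampère–Maxwell law gives B(2πr) = μ₀ I_d (r²/R²), so B = μ₀ I_d r/(2πR²) = (4π×10^-7)(3.77×10^-4)(0.0252)/(2π·0.0593²) = 5.40×10^-10 T.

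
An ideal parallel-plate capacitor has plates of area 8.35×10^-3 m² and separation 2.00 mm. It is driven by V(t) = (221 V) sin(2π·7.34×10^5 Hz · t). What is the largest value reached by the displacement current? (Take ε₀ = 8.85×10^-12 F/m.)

0.0377 A

(dE/dt)_max = V₀ω/d = 5.096×10^11 V/(m·s); ω = 2πf = 4.612×10^6 rad/s.
I_d,max = ε₀ A (dE/dt)_max = (8.85×10^-12)(8.35×10^-3)(5.096×10^11) = 0.0377 A.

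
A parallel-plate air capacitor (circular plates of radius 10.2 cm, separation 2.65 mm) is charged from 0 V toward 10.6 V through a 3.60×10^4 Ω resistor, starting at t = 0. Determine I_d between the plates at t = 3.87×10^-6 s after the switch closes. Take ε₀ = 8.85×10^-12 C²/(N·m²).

1.10×10^-4 A

With C = ε₀A/d = (8.85×10^-12)(0.03269)/(2.65×10^-3) = 1.092×10^-10 F, the time constant is τ = RC = 3.931×10^-6 s, so t/τ = 0.9845 and e^(−t/τ) = 0.3736.
I_d = I_cond = (V₀/R) e^(−t/τ) = (2.944×10^-4)(0.3736) = 1.10×10^-4 A.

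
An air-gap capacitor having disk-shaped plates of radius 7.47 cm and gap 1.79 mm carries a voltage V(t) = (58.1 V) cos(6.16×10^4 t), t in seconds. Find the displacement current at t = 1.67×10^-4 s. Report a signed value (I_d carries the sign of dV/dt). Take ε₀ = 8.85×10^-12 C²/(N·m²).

C = ε₀A/d = (8.85×10^-12)(0.01753)/(1.79×10^-3) = 8.667×10^-11 F. dV/dt = V₀ω·−sin(ωt); at ωt = 10.2872 rad this factor is 0.7594.
I_d = C dV/dt = (8.667×10^-11)(58.1)(6.16×10^4)(0.7594) = 2.36×10^-4 A.

2.36×10^-4 A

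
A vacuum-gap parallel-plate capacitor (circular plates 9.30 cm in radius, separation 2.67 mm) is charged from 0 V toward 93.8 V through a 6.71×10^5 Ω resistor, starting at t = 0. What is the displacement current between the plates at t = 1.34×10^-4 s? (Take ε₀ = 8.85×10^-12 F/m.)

C = ε₀A/d = (8.85×10^-12)(0.02717)/(2.67×10^-3) = 9.006×10^-11 F and τ = RC = 6.043×10^-5 s. I_d in the gap equals the RC charging current.
I_d(t) = (V₀/R) e^(−t/τ) = 1.398×10^-4 · e^(−2.217) = 1.52×10^-5 A.

1.52×10^-5 A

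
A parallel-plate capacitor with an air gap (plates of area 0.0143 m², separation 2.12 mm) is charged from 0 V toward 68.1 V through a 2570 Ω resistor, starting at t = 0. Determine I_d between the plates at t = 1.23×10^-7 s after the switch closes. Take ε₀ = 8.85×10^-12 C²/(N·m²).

0.0119 A

C = ε₀A/d = (8.85×10^-12)(0.0143)/(2.12×10^-3) = 5.970×10^-11 F, so τ = RC = 1.534×10^-7 s.
The conduction current is I(t) = (V₀/R) e^(−t/τ), and the displacement current between the plates equals it.
t/τ = 0.8018; I_d = (68.1/2570) · e^(−0.8018) = (0.02650)(0.4485) = 0.0119 A.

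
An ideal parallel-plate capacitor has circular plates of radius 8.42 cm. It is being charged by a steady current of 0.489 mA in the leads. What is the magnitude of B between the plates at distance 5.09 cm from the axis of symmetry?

No conduction current crosses the gap, so I_d there equals the 4.89×10^-4 A in the leads.
For r < R the Ampère–Maxwell law gives B(2πr) = μ₀ I_d (r²/R²), so B = μ₀ I_d r/(2πR²) = (4π×10^-7)(4.89×10^-4)(0.0509)/(2π·0.0842²) = 7.02×10^-10 T.

7.02×10^-10 T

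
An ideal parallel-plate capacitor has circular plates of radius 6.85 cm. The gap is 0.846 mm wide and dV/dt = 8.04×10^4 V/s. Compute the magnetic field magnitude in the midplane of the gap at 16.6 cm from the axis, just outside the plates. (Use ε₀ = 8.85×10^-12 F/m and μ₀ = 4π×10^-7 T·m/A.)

I_d = C dV/dt with C = ε₀πR²/d = 1.542×10^-10 F, so I_d = (1.542×10^-10)(8.04×10^4) = 1.240×10^-5 A.
For r ≥ R the full I_d is enclosed: B = μ₀ I_d/(2πr) = (4π×10^-7)(1.240×10^-5)/(2π·0.166) = 1.49×10^-11 T.

1.49×10^-11 T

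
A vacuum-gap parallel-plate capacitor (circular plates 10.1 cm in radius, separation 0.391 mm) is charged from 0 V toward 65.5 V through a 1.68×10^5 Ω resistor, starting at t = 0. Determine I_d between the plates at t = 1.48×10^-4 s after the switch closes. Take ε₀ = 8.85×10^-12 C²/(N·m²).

C = ε₀A/d = (8.85×10^-12)(0.03205)/(3.91×10^-4) = 7.254×10^-10 F, so τ = RC = 1.219×10^-4 s.
The conduction current is I(t) = (V₀/R) e^(−t/τ), and the displacement current between the plates equals it.
t/τ = 1.214; I_d = (65.5/1.68×10^5) · e^(−1.214) = (3.899×10^-4)(0.2970) = 1.16×10^-4 A.

1.16×10^-4 A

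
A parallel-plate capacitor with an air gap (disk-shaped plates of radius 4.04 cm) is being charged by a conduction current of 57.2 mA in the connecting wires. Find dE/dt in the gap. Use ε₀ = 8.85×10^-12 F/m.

1.26×10^12 V/(m·s)

Charge continuity gives I_d = I = 0.0572 A between the plates.
Since I_d = ε₀ A dE/dt, dE/dt = I_d/(ε₀A) = (0.0572)/((8.85×10^-12)(5.128×10^-3)) = 1.26×10^12 V/(m·s).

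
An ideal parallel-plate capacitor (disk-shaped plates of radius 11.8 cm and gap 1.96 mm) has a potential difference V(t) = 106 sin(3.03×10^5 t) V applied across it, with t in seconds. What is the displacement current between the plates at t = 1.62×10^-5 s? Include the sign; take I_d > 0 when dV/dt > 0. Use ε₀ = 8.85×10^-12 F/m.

dV/dt = (106)(3.03×10^5)·cos(4.9086) = 6.262×10^6 V/s.
I_d = C dV/dt with C = ε₀A/d = (8.85×10^-12)(0.04374)/(1.96×10^-3) = 1.975×10^-10 F, so I_d = (1.975×10^-10)(6.262×10^6) = 1.24×10^-3 A.

1.24×10^-3 A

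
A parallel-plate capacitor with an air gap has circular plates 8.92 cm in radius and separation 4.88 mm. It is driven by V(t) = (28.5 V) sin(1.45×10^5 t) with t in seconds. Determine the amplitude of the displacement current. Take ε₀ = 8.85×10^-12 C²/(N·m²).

The displacement current equals the conduction current C dV/dt, which peaks at C V₀ ω.
With C = ε₀A/d = (8.85×10^-12)(0.02500)/(4.88×10^-3) = 4.534×10^-11 F and ω = 1.45×10^5 rad/s, I_d,max = (4.534×10^-11)(28.5)(1.45×10^5) = 1.87×10^-4 A.

1.87×10^-4 A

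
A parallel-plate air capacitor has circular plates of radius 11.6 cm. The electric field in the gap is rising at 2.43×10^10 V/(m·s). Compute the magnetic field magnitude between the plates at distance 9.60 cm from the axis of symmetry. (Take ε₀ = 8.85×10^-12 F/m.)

I_d = ε₀ dΦ_E/dt = ε₀ πR² (dE/dt) = (8.85×10^-12)(0.04227)(2.43×10^10) = 9.090×10^-3 A through the full plate area.
For r < R the Ampère–Maxwell law gives B(2πr) = μ₀ I_d (r²/R²), so B = μ₀ I_d r/(2πR²) = (4π×10^-7)(9.090×10^-3)(0.0960)/(2π·0.116²) = 1.30×10^-8 T.

1.30×10^-8 T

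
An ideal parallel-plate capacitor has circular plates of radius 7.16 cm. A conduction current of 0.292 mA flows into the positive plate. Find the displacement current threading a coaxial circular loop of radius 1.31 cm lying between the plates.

9.77×10^-6 A

By continuity the displacement current in the gap matches the conduction current: I_d = 2.92×10^-4 A.
The field is uniform, so I_d,enc = I_d (r/R)² = (2.92×10^-4)(1.31/7.16)² = 9.77×10^-6 A.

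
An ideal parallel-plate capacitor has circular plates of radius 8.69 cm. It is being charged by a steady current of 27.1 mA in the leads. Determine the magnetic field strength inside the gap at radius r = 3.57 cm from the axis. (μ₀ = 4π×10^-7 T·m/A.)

No conduction current crosses the gap, so I_d there equals the 0.0271 A in the leads.
For r < R the Ampère–Maxwell law gives B(2πr) = μ₀ I_d (r²/R²), so B = μ₀ I_d r/(2πR²) = (4π×10^-7)(0.0271)(0.0357)/(2π·0.0869²) = 2.56×10^-8 T.

2.56×10^-8 T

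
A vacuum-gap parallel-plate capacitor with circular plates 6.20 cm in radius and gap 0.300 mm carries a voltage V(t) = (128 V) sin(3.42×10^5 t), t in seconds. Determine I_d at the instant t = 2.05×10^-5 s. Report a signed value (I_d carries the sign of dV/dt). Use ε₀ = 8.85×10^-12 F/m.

0.0116 A

dV/dt = (128)(3.42×10^5)·cos(7.011) = 3.268×10^7 V/s.
I_d = C dV/dt with C = ε₀A/d = (8.85×10^-12)(0.01208)/(3.00×10^-4) = 3.564×10^-10 F, so I_d = (3.564×10^-10)(3.268×10^7) = 0.0116 A.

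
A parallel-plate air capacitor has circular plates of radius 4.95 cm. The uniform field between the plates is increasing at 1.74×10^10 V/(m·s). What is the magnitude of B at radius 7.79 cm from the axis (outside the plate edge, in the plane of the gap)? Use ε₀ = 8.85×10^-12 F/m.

3.04×10^-9 T

Total displacement current: I_d = ε₀(πR²)(dE/dt) = (8.85×10^-12)(7.698×10^-3)(1.74×10^10) = 1.185×10^-3 A.
For r ≥ R the full I_d is enclosed: B = μ₀ I_d/(2πr) = (4π×10^-7)(1.185×10^-3)/(2π·0.0779) = 3.04×10^-9 T.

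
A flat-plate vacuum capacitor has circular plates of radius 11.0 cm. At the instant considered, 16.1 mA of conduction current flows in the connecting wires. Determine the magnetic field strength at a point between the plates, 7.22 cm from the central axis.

1.92×10^-8 T

Between the plates the displacement current equals the wire current: I_d = 16.1 mA = 0.0161 A.
For r < R the Ampère–Maxwell law gives B(2πr) = μ₀ I_d (r²/R²), so B = μ₀ I_d r/(2πR²) = (4π×10^-7)(0.0161)(0.0722)/(2π·0.110²) = 1.92×10^-8 T.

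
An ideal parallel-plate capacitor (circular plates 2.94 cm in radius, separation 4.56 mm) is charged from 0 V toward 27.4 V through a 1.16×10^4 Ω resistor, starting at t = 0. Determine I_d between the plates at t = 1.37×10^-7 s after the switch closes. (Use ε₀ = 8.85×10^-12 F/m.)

2.51×10^-4 A

With C = ε₀A/d = (8.85×10^-12)(2.715×10^-3)/(4.56×10^-3) = 5.269×10^-12 F, the time constant is τ = RC = 6.112×10^-8 s, so t/τ = 2.241 and e^(−t/τ) = 0.1064.
I_d = I_cond = (V₀/R) e^(−t/τ) = (2.362×10^-3)(0.1064) = 2.51×10^-4 A.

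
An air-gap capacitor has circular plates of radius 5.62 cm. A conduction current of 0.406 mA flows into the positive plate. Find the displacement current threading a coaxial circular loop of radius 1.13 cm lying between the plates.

1.64×10^-5 A

Between the plates the displacement current equals the wire current: I_d = 0.406 mA = 4.06×10^-4 A.
Through an area πr² the displacement current is I_d·(πr²/πR²) = I_d (r/R)² = 1.64×10^-5 A.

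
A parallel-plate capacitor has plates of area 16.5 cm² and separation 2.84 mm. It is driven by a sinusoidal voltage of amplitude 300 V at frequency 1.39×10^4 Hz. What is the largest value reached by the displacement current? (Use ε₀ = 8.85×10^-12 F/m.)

The displacement current equals the conduction current C dV/dt, which peaks at C V₀ ω.
With C = ε₀A/d = (8.85×10^-12)(1.65×10^-3)/(2.84×10^-3) = 5.142×10^-12 F and ω = 2πf = 8.734×10^4 rad/s, I_d,max = (5.142×10^-12)(300)(8.734×10^4) = 1.35×10^-4 A.

1.35×10^-4 A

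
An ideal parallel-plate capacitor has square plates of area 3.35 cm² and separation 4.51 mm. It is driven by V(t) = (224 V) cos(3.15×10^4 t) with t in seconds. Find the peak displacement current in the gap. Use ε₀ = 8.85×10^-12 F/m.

4.64×10^-6 A

The displacement current equals the conduction current C dV/dt, which peaks at C V₀ ω.
With C = ε₀A/d = (8.85×10^-12)(3.35×10^-4)/(4.51×10^-3) = 6.574×10^-13 F and ω = 3.15×10^4 rad/s, I_d,max = (6.574×10^-13)(224)(3.15×10^4) = 4.64×10^-6 A.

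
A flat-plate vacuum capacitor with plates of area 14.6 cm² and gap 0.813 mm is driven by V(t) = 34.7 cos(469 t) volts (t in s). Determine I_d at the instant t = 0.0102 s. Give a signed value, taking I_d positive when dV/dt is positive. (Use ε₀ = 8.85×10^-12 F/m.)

2.58×10^-7 A

C = ε₀A/d = (8.85×10^-12)(1.46×10^-3)/(8.13×10^-4) = 1.589×10^-11 F. dV/dt = V₀ω·−sin(ωt); at ωt = 4.7838 rad this factor is 0.9975.
I_d = C dV/dt = (1.589×10^-11)(34.7)(469)(0.9975) = 2.58×10^-7 A.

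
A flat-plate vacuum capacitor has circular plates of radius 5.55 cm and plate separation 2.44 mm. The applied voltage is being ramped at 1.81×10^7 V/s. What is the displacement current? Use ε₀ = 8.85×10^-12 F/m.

6.35×10^-4 A

E = V/d so dE/dt = (dV/dt)/d = 7.418×10^9 V/(m·s), and I_d = ε₀ A dE/dt = (8.85×10^-12)(9.677×10^-3)(7.418×10^9) = 6.35×10^-4 A.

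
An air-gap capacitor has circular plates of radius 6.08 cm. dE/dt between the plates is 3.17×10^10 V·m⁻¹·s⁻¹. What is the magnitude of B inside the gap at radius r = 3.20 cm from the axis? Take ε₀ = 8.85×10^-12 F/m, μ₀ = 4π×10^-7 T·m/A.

5.64×10^-9 T

Total displacement current: I_d = ε₀(πR²)(dE/dt) = (8.85×10^-12)(0.01161)(3.17×10^10) = 3.257×10^-3 A.
∮B·dl = μ₀ I_d,enc with I_d,enc = I_d r²/R² = 9.022×10^-4 A; so B = μ₀ I_d,enc/(2πr) = 5.64×10^-9 T.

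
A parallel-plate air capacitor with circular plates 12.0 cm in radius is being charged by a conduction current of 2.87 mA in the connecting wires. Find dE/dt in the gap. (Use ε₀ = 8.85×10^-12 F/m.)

7.17×10^9 V/(m·s)

By continuity, I_d in the gap equals the 2.87 mA flowing in the wire.
Then dE/dt = I_d/(ε₀A) = 7.17×10^9 V/(m·s).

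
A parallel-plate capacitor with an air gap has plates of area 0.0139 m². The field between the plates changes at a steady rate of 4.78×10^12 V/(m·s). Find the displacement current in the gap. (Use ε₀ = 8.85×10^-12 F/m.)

The displacement current is ε₀ times dΦ_E/dt = ε₀ A dE/dt = (8.85×10^-12)(0.0139)(4.78×10^12) = 0.588 A.

0.588 A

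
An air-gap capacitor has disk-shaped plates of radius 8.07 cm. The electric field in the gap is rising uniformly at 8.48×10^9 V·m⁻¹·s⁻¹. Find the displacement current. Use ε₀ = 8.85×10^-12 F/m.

With a uniform field, Φ_E = EA, so I_d = ε₀ A dE/dt = 1.54×10^-3 A.

1.54×10^-3 A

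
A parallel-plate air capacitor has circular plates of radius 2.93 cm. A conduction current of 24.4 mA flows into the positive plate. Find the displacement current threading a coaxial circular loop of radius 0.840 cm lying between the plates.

2.01×10^-3 A

By continuity the displacement current in the gap matches the conduction current: I_d = 0.0244 A.
The field is uniform, so I_d,enc = I_d (r/R)² = (0.0244)(0.840/2.93)² = 2.01×10^-3 A.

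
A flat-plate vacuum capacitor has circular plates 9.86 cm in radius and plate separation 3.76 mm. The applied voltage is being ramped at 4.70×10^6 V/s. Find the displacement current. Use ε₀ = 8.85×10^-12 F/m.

The displacement current equals the charging current C dV/dt. With C = ε₀A/d = (8.85×10^-12)(0.03054)/(3.76×10^-3) = 7.188×10^-11 F, I_d = (7.188×10^-11)(4.70×10^6) = 3.38×10^-4 A.

3.38×10^-4 A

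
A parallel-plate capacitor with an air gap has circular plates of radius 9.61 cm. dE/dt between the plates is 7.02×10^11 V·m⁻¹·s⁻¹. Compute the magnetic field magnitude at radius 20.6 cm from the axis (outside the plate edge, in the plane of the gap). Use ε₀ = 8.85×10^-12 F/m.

1.75×10^-7 T

Total displacement current: I_d = ε₀(πR²)(dE/dt) = (8.85×10^-12)(0.02901)(7.02×10^11) = 0.1802 A.
With r > R the enclosed displacement current is the full I_d; B = μ₀ I_d / (2πr) = 1.75×10^-7 T.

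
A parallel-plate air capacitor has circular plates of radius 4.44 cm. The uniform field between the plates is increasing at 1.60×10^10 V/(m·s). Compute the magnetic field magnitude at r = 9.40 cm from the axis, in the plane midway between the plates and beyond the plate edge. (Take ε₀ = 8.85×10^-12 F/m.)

1.87×10^-9 T

I_d = ε₀ dΦ_E/dt = ε₀ πR² (dE/dt) = (8.85×10^-12)(6.193×10^-3)(1.60×10^10) = 8.769×10^-4 A through the full plate area.
Outside the plates the loop encloses all of I_d, so B·2πr = μ₀ I_d and B = 1.87×10^-9 T.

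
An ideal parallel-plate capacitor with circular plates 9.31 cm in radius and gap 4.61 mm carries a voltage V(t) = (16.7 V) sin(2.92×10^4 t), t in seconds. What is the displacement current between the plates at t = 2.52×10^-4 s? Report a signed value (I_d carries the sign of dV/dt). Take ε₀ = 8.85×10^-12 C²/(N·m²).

C = ε₀A/d = (8.85×10^-12)(0.02723)/(4.61×10^-3) = 5.227×10^-11 F. dV/dt = V₀ω·cos(ωt); at ωt = 7.3584 rad this factor is 0.4755.
I_d = C dV/dt = (5.227×10^-11)(16.7)(2.92×10^4)(0.4755) = 1.21×10^-5 A.

1.21×10^-5 A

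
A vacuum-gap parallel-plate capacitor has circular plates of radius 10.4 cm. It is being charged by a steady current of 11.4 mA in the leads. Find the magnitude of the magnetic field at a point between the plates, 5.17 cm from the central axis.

By continuity the displacement current in the gap matches the conduction current: I_d = 0.0114 A.
∮B·dl = μ₀ I_d,enc with I_d,enc = I_d r²/R² = 2.817×10^-3 A; so B = μ₀ I_d,enc/(2πr) = 1.09×10^-8 T.

1.09×10^-8 T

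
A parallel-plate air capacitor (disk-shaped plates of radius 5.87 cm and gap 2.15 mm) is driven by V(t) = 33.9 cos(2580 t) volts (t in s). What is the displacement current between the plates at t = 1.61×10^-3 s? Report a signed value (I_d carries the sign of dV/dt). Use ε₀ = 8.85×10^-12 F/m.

3.30×10^-6 A

dV/dt = (33.9)(2580)·−sin(4.1538) = 7.417×10^4 V/s.
I_d = C dV/dt with C = ε₀A/d = (8.85×10^-12)(0.01082)/(2.15×10^-3) = 4.454×10^-11 F, so I_d = (4.454×10^-11)(7.417×10^4) = 3.30×10^-6 A.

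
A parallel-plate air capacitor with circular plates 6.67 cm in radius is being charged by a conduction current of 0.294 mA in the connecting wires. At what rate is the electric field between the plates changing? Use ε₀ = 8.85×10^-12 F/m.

The displacement current between the plates equals the conduction current, I_d = 0.294 mA.
Inverting I_d = ε₀ A dE/dt gives dE/dt = 2.94×10^-4 / (8.85×10^-12 · 0.01398) = 2.38×10^9 V/(m·s).

2.38×10^9 V/(m·s)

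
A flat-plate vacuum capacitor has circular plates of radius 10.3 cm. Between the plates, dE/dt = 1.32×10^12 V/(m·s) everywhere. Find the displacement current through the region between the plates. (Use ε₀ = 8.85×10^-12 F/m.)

0.389 A

I_d = ε₀ A (dE/dt) = (8.85×10^-12)(0.03333 m²)(1.32×10^12) = 0.389 A.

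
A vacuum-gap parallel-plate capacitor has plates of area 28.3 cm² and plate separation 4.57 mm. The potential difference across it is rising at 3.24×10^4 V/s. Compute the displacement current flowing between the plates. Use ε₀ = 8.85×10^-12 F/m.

The displacement current equals the charging current C dV/dt. With C = ε₀A/d = (8.85×10^-12)(2.83×10^-3)/(4.57×10^-3) = 5.480×10^-12 F, I_d = (5.480×10^-12)(3.24×10^4) = 1.78×10^-7 A.

1.78×10^-7 A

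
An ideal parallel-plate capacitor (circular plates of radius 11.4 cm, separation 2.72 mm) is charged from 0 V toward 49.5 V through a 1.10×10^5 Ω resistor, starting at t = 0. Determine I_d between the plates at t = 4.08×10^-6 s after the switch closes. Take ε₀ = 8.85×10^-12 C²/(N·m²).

With C = ε₀A/d = (8.85×10^-12)(0.04083)/(2.72×10^-3) = 1.328×10^-10 F, the time constant is τ = RC = 1.461×10^-5 s, so t/τ = 0.2793 and e^(−t/τ) = 0.7563.
I_d = I_cond = (V₀/R) e^(−t/τ) = (4.500×10^-4)(0.7563) = 3.40×10^-4 A.

3.40×10^-4 A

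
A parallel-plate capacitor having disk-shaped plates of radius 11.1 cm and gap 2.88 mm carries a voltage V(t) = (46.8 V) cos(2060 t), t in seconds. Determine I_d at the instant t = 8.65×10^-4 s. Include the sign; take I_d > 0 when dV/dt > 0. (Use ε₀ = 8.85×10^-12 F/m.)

-1.12×10^-5 A

dE/dt = (V₀ω/d)·−sin(ωt) with ωt = 1.7819 rad: (46.8)(2060)(-0.9778)/(2.88×10^-3) = -3.273×10^7 V/(m·s).
I_d = ε₀ A dE/dt = (8.85×10^-12)(0.03871)(-3.273×10^7) = -1.12×10^-5 A.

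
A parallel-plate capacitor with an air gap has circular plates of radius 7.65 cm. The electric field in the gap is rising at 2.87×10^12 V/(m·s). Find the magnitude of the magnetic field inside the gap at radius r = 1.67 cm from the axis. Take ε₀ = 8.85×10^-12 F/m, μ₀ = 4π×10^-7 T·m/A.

2.67×10^-7 T

Total displacement current: I_d = ε₀(πR²)(dE/dt) = (8.85×10^-12)(0.01839)(2.87×10^12) = 0.4671 A.
∮B·dl = μ₀ I_d,enc with I_d,enc = I_d r²/R² = 0.02226 A; so B = μ₀ I_d,enc/(2πr) = 2.67×10^-7 T.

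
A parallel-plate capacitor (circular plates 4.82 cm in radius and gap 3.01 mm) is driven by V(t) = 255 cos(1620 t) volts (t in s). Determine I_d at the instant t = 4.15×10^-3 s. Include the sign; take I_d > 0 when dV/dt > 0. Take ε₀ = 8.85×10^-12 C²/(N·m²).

dV/dt = (255)(1620)·−sin(6.723) = -1.759×10^5 V/s.
I_d = C dV/dt with C = ε₀A/d = (8.85×10^-12)(7.299×10^-3)/(3.01×10^-3) = 2.146×10^-11 F, so I_d = (2.146×10^-11)(-1.759×10^5) = -3.77×10^-6 A.

-3.77×10^-6 A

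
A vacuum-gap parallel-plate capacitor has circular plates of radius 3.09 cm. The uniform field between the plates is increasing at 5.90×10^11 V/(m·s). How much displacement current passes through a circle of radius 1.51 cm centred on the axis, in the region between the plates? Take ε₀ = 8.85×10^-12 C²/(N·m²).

Total displacement current: I_d = ε₀(πR²)(dE/dt) = (8.85×10^-12)(3.000×10^-3)(5.90×10^11) = 0.01566 A.
Through an area πr² the displacement current is I_d·(πr²/πR²) = I_d (r/R)² = 3.74×10^-3 A.

3.74×10^-3 A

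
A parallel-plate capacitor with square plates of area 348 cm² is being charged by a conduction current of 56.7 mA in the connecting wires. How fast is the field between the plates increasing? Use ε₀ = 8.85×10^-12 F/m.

The displacement current between the plates equals the conduction current, I_d = 56.7 mA.
Since I_d = ε₀ A dE/dt, dE/dt = I_d/(ε₀A) = (0.0567)/((8.85×10^-12)(0.0348)) = 1.84×10^11 V/(m·s).

1.84×10^11 V/(m·s)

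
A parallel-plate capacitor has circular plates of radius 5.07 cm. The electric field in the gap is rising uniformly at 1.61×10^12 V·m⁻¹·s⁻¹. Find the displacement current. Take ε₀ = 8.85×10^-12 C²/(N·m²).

The displacement current is ε₀ times dΦ_E/dt = ε₀ A dE/dt = (8.85×10^-12)(8.075×10^-3)(1.61×10^12) = 0.115 A.

0.115 A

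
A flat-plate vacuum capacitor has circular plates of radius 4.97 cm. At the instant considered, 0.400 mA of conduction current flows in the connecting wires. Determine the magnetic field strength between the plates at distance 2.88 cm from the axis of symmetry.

9.33×10^-10 T

Between the plates the displacement current equals the wire current: I_d = 0.400 mA = 4.00×10^-4 A.
An Ampèrian loop of radius r encloses a fraction (r/R)² of I_d. Then B·2πr = μ₀ I_d (r/R)², giving B = μ₀ I_d r/(2πR²) = 9.33×10^-10 T.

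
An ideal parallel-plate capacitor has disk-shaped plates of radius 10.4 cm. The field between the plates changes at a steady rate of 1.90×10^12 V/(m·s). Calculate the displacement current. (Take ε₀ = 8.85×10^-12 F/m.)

0.571 A

The displacement current is ε₀ times dΦ_E/dt = ε₀ A dE/dt = (8.85×10^-12)(0.03398)(1.90×10^12) = 0.571 A.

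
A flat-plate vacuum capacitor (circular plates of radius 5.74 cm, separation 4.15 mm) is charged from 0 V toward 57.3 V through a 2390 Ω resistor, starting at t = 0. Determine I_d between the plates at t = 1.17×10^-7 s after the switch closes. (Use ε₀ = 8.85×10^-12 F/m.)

2.61×10^-3 A

With C = ε₀A/d = (8.85×10^-12)(0.01035)/(4.15×10^-3) = 2.207×10^-11 F, the time constant is τ = RC = 5.275×10^-8 s, so t/τ = 2.218 and e^(−t/τ) = 0.1088.
I_d = I_cond = (V₀/R) e^(−t/τ) = (0.02397)(0.1088) = 2.61×10^-3 A.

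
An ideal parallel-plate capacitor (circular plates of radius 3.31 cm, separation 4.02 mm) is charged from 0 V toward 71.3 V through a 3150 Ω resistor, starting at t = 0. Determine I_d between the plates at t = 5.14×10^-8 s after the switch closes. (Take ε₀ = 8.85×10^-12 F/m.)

2.63×10^-3 A

C = ε₀A/d = (8.85×10^-12)(3.442×10^-3)/(4.02×10^-3) = 7.578×10^-12 F and τ = RC = 2.387×10^-8 s. I_d in the gap equals the RC charging current.
I_d(t) = (V₀/R) e^(−t/τ) = 0.02263 · e^(−2.153) = 2.63×10^-3 A.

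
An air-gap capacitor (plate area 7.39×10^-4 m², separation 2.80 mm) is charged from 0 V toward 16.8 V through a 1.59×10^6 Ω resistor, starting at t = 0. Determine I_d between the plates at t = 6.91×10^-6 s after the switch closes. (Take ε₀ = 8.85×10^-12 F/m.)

1.64×10^-6 A

C = ε₀A/d = (8.85×10^-12)(7.39×10^-4)/(2.80×10^-3) = 2.336×10^-12 F and τ = RC = 3.714×10^-6 s. I_d in the gap equals the RC charging current.
I_d(t) = (V₀/R) e^(−t/τ) = 1.057×10^-5 · e^(−1.861) = 1.64×10^-6 A.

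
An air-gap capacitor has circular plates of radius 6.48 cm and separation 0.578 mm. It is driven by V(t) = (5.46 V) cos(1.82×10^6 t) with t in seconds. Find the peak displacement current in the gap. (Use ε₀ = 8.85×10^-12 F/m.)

C = ε₀A/d = (8.85×10^-12)(0.01319)/(5.78×10^-4) = 2.020×10^-10 F; ω = 1.82×10^6 rad/s.
I_d = C dV/dt, so |I_d|_max = C V₀ ω = (2.020×10^-10)(5.46)(1.82×10^6) = 2.01×10^-3 A.

2.01×10^-3 A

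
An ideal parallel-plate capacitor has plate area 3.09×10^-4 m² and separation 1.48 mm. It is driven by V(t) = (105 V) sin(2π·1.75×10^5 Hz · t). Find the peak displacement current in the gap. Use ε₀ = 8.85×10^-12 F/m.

2.13×10^-4 A

C = ε₀A/d = (8.85×10^-12)(3.09×10^-4)/(1.48×10^-3) = 1.848×10^-12 F; ω = 2πf = 1.100×10^6 rad/s.
I_d = C dV/dt, so |I_d|_max = C V₀ ω = (1.848×10^-12)(105)(1.100×10^6) = 2.13×10^-4 A.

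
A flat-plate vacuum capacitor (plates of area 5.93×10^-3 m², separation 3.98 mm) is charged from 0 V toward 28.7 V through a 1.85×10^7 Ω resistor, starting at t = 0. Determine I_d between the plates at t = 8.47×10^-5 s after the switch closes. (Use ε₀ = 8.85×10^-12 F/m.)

C = ε₀A/d = (8.85×10^-12)(5.93×10^-3)/(3.98×10^-3) = 1.319×10^-11 F and τ = RC = 2.440×10^-4 s. I_d in the gap equals the RC charging current.
I_d(t) = (V₀/R) e^(−t/τ) = 1.551×10^-6 · e^(−0.3471) = 1.10×10^-6 A.

1.10×10^-6 A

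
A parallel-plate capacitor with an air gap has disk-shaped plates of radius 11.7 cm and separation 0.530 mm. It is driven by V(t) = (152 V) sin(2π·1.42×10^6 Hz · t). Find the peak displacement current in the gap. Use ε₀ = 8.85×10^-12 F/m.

The displacement current equals the conduction current C dV/dt, which peaks at C V₀ ω.
With C = ε₀A/d = (8.85×10^-12)(0.04301)/(5.30×10^-4) = 7.182×10^-10 F and ω = 2πf = 8.922×10^6 rad/s, I_d,max = (7.182×10^-10)(152)(8.922×10^6) = 0.974 A.

0.974 A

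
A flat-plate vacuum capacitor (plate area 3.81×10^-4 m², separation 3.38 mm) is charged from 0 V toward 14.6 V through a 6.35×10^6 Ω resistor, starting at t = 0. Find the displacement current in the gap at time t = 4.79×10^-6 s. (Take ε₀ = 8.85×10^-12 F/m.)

With C = ε₀A/d = (8.85×10^-12)(3.81×10^-4)/(3.38×10^-3) = 9.976×10^-13 F, the time constant is τ = RC = 6.335×10^-6 s, so t/τ = 0.7561 and e^(−t/τ) = 0.4695.
I_d = I_cond = (V₀/R) e^(−t/τ) = (2.299×10^-6)(0.4695) = 1.08×10^-6 A.

1.08×10^-6 A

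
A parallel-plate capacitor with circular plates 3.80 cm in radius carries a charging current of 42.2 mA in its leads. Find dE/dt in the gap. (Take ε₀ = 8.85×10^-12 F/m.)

1.05×10^12 V/(m·s)

Charge continuity gives I_d = I = 0.0422 A between the plates.
Inverting I_d = ε₀ A dE/dt gives dE/dt = 0.0422 / (8.85×10^-12 · 4.536×10^-3) = 1.05×10^12 V/(m·s).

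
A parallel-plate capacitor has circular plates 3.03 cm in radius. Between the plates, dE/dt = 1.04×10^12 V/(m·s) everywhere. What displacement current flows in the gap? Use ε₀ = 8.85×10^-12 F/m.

I_d = ε₀ A (dE/dt) = (8.85×10^-12)(2.884×10^-3 m²)(1.04×10^12) = 0.0265 A.

0.0265 A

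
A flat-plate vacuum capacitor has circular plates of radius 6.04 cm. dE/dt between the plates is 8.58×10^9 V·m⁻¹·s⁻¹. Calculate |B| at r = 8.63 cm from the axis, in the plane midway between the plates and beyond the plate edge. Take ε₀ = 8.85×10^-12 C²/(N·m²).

2.02×10^-9 T

I_d = ε₀ dΦ_E/dt = ε₀ πR² (dE/dt) = (8.85×10^-12)(0.01146)(8.58×10^9) = 8.702×10^-4 A through the full plate area.
With r > R the enclosed displacement current is the full I_d; B = μ₀ I_d / (2πr) = 2.02×10^-9 T.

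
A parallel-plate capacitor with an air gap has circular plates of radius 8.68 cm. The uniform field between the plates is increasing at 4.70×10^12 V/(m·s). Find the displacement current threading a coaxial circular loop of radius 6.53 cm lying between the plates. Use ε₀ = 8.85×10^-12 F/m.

I_d = ε₀ dΦ_E/dt = ε₀ πR² (dE/dt) = (8.85×10^-12)(0.02367)(4.70×10^12) = 0.9846 A through the full plate area.
The field is uniform, so I_d,enc = I_d (r/R)² = (0.9846)(6.53/8.68)² = 0.557 A.

0.557 A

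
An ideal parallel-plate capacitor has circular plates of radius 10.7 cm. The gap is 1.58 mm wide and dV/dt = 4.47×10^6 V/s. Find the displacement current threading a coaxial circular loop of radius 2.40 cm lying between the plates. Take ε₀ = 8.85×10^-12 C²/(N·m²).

dE/dt = (dV/dt)/d = 2.829×10^9 V/(m·s); I_d = ε₀(πR²)(dE/dt) = (8.85×10^-12)(0.03597)(2.829×10^9) = 9.006×10^-4 A.
Since J_d is uniform, the enclosed fraction is (r/R)² = 0.05031, giving I_d,enc = 4.53×10^-5 A.

4.53×10^-5 A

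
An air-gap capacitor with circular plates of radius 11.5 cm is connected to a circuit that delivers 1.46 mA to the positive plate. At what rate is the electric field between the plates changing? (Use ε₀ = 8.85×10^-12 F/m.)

3.97×10^9 V/(m·s)

By continuity, I_d in the gap equals the 1.46 mA flowing in the wire.
Then dE/dt = I_d/(ε₀A) = 3.97×10^9 V/(m·s).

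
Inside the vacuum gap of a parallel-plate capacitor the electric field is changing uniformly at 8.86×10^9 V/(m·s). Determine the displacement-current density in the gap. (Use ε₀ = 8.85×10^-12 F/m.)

0.0784 A/m²

J_d = ε₀ dE/dt = (8.85×10^-12)(8.86×10^9) = 0.0784 A/m².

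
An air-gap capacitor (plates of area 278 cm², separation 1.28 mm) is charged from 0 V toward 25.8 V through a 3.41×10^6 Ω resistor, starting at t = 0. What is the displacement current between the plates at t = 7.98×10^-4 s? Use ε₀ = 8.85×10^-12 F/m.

C = ε₀A/d = (8.85×10^-12)(0.0278)/(1.28×10^-3) = 1.922×10^-10 F and τ = RC = 6.554×10^-4 s. I_d in the gap equals the RC charging current.
I_d(t) = (V₀/R) e^(−t/τ) = 7.566×10^-6 · e^(−1.218) = 2.24×10^-6 A.

2.24×10^-6 A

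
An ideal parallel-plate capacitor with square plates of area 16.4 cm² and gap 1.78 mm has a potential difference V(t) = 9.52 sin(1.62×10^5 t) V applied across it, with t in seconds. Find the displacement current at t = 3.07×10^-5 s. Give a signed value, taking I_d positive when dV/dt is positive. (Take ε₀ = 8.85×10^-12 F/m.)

dV/dt = (9.52)(1.62×10^5)·cos(4.9734) = 3.980×10^5 V/s.
I_d = C dV/dt with C = ε₀A/d = (8.85×10^-12)(1.64×10^-3)/(1.78×10^-3) = 8.154×10^-12 F, so I_d = (8.154×10^-12)(3.980×10^5) = 3.25×10^-6 A.

3.25×10^-6 A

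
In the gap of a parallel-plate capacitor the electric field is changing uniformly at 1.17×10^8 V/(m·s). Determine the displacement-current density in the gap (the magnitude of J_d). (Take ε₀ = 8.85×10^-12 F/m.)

The displacement-current density is ε₀ ∂E/∂t = (8.85×10^-12)(1.17×10^8) = 1.04×10^-3 A/m².

1.04×10^-3 A/m²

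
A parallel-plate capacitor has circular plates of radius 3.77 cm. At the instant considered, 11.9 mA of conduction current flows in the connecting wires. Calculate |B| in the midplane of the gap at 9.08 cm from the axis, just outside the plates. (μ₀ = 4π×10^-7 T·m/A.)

No conduction current crosses the gap, so I_d there equals the 0.0119 A in the leads.
Outside the plates the loop encloses all of I_d, so B·2πr = μ₀ I_d and B = 2.62×10^-8 T.

2.62×10^-8 T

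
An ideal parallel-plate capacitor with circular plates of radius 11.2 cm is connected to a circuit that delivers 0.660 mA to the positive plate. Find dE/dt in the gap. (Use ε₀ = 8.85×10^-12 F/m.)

By continuity, I_d in the gap equals the 0.660 mA flowing in the wire.
Then dE/dt = I_d/(ε₀A) = 1.89×10^9 V/(m·s).

1.89×10^9 V/(m·s)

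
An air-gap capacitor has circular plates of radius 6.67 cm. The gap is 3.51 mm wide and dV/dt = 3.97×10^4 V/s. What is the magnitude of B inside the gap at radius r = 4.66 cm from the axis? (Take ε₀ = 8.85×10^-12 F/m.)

2.93×10^-12 T

With E = V/d, dE/dt = 1.131×10^7 V/(m·s) and πR² = 0.01398 m², giving I_d = ε₀ πR² dE/dt = 1.399×10^-6 A.
An Ampèrian loop of radius r encloses a fraction (r/R)² of I_d. Then B·2πr = μ₀ I_d (r/R)², giving B = μ₀ I_d r/(2πR²) = 2.93×10^-12 T.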